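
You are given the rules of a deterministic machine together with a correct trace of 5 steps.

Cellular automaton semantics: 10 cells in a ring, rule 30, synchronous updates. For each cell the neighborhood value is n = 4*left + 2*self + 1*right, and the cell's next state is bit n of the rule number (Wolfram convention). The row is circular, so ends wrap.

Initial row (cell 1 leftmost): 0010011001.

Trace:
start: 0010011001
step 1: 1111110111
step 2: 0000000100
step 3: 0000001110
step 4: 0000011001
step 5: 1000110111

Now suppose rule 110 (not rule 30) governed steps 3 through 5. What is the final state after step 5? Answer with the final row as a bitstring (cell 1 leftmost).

0000110100

(re-executing steps 3..5 under rule 110; state before step 3: 0000000100)
step 3: 0000001100
step 4: 0000011100
step 5: 0000110100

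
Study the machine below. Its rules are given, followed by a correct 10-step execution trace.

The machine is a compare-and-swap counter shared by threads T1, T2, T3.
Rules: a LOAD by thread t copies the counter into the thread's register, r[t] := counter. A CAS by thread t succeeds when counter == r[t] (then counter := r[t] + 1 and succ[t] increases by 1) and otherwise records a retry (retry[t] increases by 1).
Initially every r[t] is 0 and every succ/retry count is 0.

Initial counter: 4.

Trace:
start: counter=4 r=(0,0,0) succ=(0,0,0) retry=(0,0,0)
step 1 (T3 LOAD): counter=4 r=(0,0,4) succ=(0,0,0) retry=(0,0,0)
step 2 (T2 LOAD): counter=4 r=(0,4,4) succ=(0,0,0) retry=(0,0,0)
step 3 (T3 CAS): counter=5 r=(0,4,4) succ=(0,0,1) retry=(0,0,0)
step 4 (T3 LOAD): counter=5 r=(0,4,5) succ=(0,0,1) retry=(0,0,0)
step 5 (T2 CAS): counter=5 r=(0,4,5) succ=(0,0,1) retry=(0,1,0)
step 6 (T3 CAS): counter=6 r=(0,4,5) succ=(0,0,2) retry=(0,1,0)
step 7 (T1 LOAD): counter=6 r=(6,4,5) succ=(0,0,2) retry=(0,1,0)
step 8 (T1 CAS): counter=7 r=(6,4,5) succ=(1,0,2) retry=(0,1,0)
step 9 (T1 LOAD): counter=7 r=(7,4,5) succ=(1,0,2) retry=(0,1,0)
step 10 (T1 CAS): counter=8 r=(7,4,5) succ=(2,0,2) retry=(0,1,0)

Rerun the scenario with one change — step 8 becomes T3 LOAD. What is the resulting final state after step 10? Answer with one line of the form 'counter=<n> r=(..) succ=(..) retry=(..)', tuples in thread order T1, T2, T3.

counter=7 r=(6,4,6) succ=(1,0,2) retry=(0,1,0)

(re-executing from step 8 with the substitution; state before step 8: counter=6 r=(6,4,5) succ=(0,0,2) retry=(0,1,0))
step 8 (T3 LOAD): counter=6 r=(6,4,6) succ=(0,0,2) retry=(0,1,0)
step 9 (T1 LOAD): counter=6 r=(6,4,6) succ=(0,0,2) retry=(0,1,0)
step 10 (T1 CAS): counter=7 r=(6,4,6) succ=(1,0,2) retry=(0,1,0)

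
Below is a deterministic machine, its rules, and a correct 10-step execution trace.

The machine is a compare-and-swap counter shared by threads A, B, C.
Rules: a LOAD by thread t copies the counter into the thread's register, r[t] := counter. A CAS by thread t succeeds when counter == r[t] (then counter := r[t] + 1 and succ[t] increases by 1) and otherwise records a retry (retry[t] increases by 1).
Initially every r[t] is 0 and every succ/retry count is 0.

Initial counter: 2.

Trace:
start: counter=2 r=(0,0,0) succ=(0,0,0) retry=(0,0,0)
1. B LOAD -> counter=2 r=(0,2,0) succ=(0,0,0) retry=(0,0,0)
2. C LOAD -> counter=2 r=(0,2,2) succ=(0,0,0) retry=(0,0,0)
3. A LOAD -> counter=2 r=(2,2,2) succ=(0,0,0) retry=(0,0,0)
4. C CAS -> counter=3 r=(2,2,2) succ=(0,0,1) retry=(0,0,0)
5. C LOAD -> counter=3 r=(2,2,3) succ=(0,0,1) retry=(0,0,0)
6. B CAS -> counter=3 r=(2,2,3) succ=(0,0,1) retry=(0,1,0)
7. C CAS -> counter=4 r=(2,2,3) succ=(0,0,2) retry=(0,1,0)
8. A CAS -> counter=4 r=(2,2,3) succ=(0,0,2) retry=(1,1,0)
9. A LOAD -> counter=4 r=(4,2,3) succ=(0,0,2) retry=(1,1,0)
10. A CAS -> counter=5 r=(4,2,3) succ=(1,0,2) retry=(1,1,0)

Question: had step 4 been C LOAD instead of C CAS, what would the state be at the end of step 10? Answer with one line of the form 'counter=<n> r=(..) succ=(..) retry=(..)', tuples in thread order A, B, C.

(re-executing from step 4 with the substitution; state before step 4: counter=2 r=(2,2,2) succ=(0,0,0) retry=(0,0,0))
4. C LOAD -> counter=2 r=(2,2,2) succ=(0,0,0) retry=(0,0,0)
5. C LOAD -> counter=2 r=(2,2,2) succ=(0,0,0) retry=(0,0,0)
6. B CAS -> counter=3 r=(2,2,2) succ=(0,1,0) retry=(0,0,0)
7. C CAS -> counter=3 r=(2,2,2) succ=(0,1,0) retry=(0,0,1)
8. A CAS -> counter=3 r=(2,2,2) succ=(0,1,0) retry=(1,0,1)
9. A LOAD -> counter=3 r=(3,2,2) succ=(0,1,0) retry=(1,0,1)
10. A CAS -> counter=4 r=(3,2,2) succ=(1,1,0) retry=(1,0,1)

counter=4 r=(3,2,2) succ=(1,1,0) retry=(1,0,1)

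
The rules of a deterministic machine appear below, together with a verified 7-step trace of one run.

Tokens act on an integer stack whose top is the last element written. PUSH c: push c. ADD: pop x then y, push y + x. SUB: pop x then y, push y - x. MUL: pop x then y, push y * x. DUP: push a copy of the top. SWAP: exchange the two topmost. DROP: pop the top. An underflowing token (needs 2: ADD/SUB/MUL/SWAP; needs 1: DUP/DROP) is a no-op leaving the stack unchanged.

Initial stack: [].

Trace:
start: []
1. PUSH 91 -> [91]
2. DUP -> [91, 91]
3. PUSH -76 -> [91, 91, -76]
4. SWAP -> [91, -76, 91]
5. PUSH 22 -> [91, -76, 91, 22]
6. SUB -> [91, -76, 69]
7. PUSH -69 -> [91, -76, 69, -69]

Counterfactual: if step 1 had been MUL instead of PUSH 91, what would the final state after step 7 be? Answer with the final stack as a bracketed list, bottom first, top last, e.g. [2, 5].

[-98, -69]

(re-executing from step 1 with the substitution; state before step 1: [])
1. MUL -> []
2. DUP -> []
3. PUSH -76 -> [-76]
4. SWAP -> [-76]
5. PUSH 22 -> [-76, 22]
6. SUB -> [-98]
7. PUSH -69 -> [-98, -69]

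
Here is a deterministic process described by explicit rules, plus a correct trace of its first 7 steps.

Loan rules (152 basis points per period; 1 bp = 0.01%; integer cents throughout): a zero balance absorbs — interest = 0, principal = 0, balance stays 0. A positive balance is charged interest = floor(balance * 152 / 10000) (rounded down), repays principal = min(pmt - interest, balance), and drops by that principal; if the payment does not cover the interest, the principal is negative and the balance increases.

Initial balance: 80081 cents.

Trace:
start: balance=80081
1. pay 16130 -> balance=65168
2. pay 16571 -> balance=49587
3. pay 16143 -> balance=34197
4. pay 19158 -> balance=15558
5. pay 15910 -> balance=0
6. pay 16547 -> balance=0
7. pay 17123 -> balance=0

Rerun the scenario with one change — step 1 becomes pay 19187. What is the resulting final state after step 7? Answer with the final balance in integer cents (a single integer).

0

(re-executing from step 1 with the substitution; state before step 1: balance=80081)
1. pay 19187 -> balance=62111
2. pay 16571 -> balance=46484
3. pay 16143 -> balance=31047
4. pay 19158 -> balance=12360
5. pay 15910 -> balance=0
6. pay 16547 -> balance=0
7. pay 17123 -> balance=0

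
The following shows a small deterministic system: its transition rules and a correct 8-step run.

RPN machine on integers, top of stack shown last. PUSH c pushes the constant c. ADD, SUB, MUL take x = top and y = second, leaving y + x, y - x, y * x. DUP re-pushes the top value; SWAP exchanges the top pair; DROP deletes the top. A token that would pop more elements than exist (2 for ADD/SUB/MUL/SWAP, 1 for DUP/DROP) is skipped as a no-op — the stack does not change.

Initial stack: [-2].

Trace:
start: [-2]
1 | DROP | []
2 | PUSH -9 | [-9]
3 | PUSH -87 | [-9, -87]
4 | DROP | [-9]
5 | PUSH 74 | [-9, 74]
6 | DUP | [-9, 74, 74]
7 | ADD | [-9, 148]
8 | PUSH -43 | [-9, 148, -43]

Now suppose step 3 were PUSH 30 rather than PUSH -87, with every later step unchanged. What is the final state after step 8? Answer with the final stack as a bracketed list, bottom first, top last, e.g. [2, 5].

(re-executing from step 3 with the substitution; state before step 3: [-9])
3 | PUSH 30 | [-9, 30]
4 | DROP | [-9]
5 | PUSH 74 | [-9, 74]
6 | DUP | [-9, 74, 74]
7 | ADD | [-9, 148]
8 | PUSH -43 | [-9, 148, -43]

[-9, 148, -43]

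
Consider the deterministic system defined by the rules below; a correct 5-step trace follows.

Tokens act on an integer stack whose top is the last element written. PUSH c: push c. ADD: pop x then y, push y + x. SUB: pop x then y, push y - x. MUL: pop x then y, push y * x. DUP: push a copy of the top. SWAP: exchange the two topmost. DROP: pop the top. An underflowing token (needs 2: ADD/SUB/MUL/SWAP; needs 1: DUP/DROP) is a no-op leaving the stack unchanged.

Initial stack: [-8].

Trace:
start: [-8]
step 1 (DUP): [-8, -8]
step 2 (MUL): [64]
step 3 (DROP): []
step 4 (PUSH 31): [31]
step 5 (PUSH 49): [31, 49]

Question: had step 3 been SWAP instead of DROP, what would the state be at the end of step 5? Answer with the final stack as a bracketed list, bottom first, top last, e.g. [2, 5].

[64, 31, 49]

(re-executing from step 3 with the substitution; state before step 3: [64])
step 3 (SWAP): [64]
step 4 (PUSH 31): [64, 31]
step 5 (PUSH 49): [64, 31, 49]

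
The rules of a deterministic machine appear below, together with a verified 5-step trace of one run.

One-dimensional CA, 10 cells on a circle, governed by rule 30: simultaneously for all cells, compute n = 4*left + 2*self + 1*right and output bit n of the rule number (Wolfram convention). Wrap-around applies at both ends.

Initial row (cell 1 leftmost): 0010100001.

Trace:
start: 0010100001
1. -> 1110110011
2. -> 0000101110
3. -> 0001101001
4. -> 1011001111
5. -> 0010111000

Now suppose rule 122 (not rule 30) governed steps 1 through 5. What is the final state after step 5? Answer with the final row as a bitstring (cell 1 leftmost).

(re-executing steps 1..5 under rule 122; state before step 1: 0010100001)
1. -> 1101010010
2. -> 1110101101
3. -> 0011011111
4. -> 1111110001
5. -> 0000011011

0000011011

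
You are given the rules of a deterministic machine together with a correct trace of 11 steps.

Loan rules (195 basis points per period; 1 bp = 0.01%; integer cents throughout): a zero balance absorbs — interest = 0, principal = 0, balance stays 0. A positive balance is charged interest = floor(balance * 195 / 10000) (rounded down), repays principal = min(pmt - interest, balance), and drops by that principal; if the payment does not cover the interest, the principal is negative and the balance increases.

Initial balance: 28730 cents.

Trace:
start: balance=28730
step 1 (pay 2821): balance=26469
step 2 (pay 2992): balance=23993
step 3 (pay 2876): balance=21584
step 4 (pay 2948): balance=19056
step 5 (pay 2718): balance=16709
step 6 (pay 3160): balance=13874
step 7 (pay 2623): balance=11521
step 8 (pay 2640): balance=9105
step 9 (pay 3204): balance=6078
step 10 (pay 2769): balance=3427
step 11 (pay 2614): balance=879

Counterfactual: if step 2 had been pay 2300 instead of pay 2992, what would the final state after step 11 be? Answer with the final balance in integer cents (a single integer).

(re-executing from step 2 with the substitution; state before step 2: balance=26469)
step 2 (pay 2300): balance=24685
step 3 (pay 2876): balance=22290
step 4 (pay 2948): balance=19776
step 5 (pay 2718): balance=17443
step 6 (pay 3160): balance=14623
step 7 (pay 2623): balance=12285
step 8 (pay 2640): balance=9884
step 9 (pay 3204): balance=6872
step 10 (pay 2769): balance=4237
step 11 (pay 2614): balance=1705

1705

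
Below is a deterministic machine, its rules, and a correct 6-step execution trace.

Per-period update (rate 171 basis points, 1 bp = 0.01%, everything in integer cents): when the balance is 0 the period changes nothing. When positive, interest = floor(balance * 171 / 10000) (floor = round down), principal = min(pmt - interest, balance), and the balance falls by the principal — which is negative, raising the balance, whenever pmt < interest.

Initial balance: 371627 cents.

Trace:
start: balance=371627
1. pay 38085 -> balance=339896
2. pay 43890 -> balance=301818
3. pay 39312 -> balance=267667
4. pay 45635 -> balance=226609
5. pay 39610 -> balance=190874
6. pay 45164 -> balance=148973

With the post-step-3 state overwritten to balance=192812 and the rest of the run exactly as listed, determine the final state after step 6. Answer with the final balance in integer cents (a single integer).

state after step 3 := balance=192812
4. pay 45635 -> balance=150474
5. pay 39610 -> balance=113437
6. pay 45164 -> balance=70212

70212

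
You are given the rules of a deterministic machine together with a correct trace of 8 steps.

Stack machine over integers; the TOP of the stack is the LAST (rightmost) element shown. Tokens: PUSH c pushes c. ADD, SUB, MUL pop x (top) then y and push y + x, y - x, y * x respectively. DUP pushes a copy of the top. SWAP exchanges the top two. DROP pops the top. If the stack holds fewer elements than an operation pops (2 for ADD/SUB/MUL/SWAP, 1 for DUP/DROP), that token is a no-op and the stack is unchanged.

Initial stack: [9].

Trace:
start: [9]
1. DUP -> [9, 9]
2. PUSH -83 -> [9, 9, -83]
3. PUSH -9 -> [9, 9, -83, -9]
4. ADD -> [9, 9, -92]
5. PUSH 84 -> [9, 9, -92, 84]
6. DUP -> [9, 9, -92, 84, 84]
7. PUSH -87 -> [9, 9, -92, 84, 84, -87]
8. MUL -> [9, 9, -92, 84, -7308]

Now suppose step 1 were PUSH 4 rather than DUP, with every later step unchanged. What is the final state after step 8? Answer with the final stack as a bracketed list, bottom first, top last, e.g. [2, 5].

(re-executing from step 1 with the substitution; state before step 1: [9])
1. PUSH 4 -> [9, 4]
2. PUSH -83 -> [9, 4, -83]
3. PUSH -9 -> [9, 4, -83, -9]
4. ADD -> [9, 4, -92]
5. PUSH 84 -> [9, 4, -92, 84]
6. DUP -> [9, 4, -92, 84, 84]
7. PUSH -87 -> [9, 4, -92, 84, 84, -87]
8. MUL -> [9, 4, -92, 84, -7308]

[9, 4, -92, 84, -7308]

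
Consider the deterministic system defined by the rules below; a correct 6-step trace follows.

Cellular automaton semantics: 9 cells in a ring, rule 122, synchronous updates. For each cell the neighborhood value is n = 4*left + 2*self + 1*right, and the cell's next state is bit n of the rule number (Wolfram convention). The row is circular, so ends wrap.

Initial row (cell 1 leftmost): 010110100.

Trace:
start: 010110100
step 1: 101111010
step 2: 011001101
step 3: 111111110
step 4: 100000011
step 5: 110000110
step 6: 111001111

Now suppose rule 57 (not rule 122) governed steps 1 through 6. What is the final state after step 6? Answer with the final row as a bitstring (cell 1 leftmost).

101101010

(re-executing steps 1..6 under rule 57; state before step 1: 010110100)
step 1: 001101011
step 2: 101010110
step 3: 010101101
step 4: 101011010
step 5: 010110101
step 6: 101101010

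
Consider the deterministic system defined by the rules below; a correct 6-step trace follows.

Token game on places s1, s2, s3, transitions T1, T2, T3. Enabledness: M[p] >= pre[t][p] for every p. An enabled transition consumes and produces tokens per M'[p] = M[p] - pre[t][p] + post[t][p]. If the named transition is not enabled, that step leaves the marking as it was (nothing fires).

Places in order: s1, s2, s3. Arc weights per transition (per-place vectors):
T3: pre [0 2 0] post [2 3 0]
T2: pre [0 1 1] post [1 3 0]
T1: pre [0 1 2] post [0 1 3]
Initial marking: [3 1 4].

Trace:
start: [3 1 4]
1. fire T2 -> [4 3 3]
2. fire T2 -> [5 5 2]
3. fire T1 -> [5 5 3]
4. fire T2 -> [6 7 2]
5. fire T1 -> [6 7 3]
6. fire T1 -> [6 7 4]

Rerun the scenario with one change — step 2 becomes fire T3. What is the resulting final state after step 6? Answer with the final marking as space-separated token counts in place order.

7 6 5

(re-executing from step 2 with the substitution; state before step 2: [4 3 3])
2. fire T3 -> [6 4 3]
3. fire T1 -> [6 4 4]
4. fire T2 -> [7 6 3]
5. fire T1 -> [7 6 4]
6. fire T1 -> [7 6 5]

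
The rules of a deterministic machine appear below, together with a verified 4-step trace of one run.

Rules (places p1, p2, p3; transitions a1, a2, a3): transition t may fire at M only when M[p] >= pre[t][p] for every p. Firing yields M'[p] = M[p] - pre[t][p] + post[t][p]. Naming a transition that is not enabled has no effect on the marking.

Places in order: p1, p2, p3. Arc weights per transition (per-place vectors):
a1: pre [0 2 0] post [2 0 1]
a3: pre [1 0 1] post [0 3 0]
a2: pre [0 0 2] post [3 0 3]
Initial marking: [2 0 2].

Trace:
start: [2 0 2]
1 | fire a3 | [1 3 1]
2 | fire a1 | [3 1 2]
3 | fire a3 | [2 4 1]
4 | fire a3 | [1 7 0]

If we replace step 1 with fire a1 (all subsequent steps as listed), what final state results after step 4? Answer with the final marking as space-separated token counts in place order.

(re-executing from step 1 with the substitution; state before step 1: [2 0 2])
1 | fire a1 | [2 0 2]
2 | fire a1 | [2 0 2]
3 | fire a3 | [1 3 1]
4 | fire a3 | [0 6 0]

0 6 0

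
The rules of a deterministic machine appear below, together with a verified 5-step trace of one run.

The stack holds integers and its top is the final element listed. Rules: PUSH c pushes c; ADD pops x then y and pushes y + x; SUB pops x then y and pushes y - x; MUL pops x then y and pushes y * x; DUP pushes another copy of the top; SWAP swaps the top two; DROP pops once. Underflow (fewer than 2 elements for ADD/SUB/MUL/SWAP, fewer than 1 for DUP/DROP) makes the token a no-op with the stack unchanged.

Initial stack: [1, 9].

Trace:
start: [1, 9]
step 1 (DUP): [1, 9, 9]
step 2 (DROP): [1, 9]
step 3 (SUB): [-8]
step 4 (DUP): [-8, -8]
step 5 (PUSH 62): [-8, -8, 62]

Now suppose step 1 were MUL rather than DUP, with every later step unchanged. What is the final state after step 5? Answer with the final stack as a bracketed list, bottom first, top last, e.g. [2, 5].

[62]

(re-executing from step 1 with the substitution; state before step 1: [1, 9])
step 1 (MUL): [9]
step 2 (DROP): []
step 3 (SUB): []
step 4 (DUP): []
step 5 (PUSH 62): [62]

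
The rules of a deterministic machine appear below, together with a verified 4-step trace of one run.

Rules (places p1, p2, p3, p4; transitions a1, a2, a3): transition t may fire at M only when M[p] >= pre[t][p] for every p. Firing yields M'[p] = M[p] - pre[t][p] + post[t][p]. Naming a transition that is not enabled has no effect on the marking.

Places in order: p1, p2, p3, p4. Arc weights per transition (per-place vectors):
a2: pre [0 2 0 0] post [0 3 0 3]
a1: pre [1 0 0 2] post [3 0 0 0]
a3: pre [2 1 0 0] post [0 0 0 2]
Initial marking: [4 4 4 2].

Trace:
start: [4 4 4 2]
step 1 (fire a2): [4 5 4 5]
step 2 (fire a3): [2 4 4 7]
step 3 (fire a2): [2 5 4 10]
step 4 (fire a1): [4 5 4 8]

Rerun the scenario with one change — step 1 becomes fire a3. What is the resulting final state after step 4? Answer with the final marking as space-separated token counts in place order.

0 3 4 9

(re-executing from step 1 with the substitution; state before step 1: [4 4 4 2])
step 1 (fire a3): [2 3 4 4]
step 2 (fire a3): [0 2 4 6]
step 3 (fire a2): [0 3 4 9]
step 4 (fire a1): [0 3 4 9]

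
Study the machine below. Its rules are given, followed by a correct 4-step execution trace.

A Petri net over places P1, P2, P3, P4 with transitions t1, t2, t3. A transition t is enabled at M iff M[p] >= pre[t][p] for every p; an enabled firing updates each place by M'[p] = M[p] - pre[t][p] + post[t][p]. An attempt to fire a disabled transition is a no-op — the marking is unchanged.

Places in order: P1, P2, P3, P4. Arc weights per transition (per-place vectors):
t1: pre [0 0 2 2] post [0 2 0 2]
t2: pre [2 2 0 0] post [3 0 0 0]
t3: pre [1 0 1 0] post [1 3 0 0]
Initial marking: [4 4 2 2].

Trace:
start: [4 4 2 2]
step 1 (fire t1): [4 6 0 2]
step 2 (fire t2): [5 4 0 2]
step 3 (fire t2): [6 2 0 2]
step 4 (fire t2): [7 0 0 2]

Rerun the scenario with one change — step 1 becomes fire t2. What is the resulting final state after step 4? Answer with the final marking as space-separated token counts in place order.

6 0 2 2

(re-executing from step 1 with the substitution; state before step 1: [4 4 2 2])
step 1 (fire t2): [5 2 2 2]
step 2 (fire t2): [6 0 2 2]
step 3 (fire t2): [6 0 2 2]
step 4 (fire t2): [6 0 2 2]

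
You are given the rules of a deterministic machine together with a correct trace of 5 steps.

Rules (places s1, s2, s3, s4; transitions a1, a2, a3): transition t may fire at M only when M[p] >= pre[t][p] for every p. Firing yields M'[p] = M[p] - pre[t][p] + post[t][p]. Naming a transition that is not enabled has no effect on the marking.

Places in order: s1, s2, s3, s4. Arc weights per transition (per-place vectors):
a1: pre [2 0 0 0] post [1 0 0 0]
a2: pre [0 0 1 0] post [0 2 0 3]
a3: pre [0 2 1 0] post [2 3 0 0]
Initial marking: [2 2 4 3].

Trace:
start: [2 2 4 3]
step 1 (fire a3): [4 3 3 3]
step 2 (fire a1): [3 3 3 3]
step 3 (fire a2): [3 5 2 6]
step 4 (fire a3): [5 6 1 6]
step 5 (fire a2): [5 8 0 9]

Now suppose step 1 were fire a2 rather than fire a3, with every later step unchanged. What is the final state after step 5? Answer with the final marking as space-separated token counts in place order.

(re-executing from step 1 with the substitution; state before step 1: [2 2 4 3])
step 1 (fire a2): [2 4 3 6]
step 2 (fire a1): [1 4 3 6]
step 3 (fire a2): [1 6 2 9]
step 4 (fire a3): [3 7 1 9]
step 5 (fire a2): [3 9 0 12]

3 9 0 12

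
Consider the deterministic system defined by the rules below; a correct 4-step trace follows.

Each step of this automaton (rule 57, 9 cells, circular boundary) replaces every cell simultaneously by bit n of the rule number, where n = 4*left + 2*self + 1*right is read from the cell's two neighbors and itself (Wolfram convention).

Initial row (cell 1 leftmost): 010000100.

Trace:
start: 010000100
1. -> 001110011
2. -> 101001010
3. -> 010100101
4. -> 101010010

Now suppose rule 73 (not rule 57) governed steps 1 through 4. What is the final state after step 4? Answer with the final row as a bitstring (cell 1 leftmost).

(re-executing steps 1..4 under rule 73; state before step 1: 010000100)
1. -> 000110001
2. -> 010110100
3. -> 000110001
4. -> 010110100

010110100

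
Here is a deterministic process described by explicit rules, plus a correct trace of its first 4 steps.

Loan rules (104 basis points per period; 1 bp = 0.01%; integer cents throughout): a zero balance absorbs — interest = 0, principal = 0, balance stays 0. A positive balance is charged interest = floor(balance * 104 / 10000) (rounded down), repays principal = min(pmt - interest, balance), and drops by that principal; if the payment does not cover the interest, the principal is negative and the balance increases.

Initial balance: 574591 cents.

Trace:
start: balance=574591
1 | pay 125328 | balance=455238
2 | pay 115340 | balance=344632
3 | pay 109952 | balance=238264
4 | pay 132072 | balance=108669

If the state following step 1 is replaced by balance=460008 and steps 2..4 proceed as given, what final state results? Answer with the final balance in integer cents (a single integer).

113590

state after step 1 := balance=460008
2 | pay 115340 | balance=349452
3 | pay 109952 | balance=243134
4 | pay 132072 | balance=113590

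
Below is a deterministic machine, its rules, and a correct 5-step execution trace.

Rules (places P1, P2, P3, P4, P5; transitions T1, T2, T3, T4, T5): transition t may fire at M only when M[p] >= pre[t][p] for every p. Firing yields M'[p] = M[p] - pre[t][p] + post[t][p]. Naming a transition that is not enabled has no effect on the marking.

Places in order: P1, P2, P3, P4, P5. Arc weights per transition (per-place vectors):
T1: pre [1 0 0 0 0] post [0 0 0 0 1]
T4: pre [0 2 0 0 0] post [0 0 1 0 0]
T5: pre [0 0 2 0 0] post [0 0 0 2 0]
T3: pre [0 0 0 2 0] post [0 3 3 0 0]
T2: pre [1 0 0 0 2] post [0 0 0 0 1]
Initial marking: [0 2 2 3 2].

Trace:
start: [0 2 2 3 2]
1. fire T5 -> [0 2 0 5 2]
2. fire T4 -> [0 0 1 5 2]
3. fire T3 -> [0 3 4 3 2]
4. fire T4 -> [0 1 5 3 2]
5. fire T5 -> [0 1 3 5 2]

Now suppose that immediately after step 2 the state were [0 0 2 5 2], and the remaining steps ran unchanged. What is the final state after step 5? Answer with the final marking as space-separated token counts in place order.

0 1 4 5 2

state after step 2 := [0 0 2 5 2]
3. fire T3 -> [0 3 5 3 2]
4. fire T4 -> [0 1 6 3 2]
5. fire T5 -> [0 1 4 5 2]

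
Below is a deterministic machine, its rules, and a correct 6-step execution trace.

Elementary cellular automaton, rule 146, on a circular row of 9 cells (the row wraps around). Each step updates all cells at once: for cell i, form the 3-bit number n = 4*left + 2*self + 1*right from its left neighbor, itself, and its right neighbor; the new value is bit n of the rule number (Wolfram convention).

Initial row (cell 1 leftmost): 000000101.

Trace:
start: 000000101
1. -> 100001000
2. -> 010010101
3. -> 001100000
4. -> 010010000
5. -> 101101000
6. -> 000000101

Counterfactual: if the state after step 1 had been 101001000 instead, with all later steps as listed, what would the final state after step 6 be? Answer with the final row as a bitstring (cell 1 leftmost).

state after step 1 := 101001000
2. -> 000110101
3. -> 101000000
4. -> 000100001
5. -> 101010010
6. -> 000001100

000001100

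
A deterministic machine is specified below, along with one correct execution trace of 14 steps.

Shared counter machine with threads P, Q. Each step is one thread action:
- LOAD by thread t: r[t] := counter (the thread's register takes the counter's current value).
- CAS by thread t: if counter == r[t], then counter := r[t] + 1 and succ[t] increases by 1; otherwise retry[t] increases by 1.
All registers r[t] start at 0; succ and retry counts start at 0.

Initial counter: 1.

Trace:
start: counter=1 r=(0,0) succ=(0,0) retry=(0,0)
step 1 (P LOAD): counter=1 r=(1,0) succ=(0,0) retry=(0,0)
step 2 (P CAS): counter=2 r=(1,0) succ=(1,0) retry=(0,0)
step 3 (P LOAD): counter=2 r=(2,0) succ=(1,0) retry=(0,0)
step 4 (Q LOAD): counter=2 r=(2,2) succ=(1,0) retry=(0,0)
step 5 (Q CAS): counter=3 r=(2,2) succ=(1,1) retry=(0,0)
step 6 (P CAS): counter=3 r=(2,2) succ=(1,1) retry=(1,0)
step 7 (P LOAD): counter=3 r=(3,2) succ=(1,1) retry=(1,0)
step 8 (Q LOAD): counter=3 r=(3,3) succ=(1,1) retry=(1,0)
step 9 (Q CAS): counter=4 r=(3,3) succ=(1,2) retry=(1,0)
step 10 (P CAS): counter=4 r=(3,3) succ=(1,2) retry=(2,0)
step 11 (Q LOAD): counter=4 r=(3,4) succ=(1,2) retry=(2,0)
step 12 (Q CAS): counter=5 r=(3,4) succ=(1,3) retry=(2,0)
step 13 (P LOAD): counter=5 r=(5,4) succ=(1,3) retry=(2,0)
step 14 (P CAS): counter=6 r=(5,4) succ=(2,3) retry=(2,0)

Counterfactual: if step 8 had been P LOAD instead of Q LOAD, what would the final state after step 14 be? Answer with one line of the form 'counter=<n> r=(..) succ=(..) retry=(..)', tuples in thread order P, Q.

(re-executing from step 8 with the substitution; state before step 8: counter=3 r=(3,2) succ=(1,1) retry=(1,0))
step 8 (P LOAD): counter=3 r=(3,2) succ=(1,1) retry=(1,0)
step 9 (Q CAS): counter=3 r=(3,2) succ=(1,1) retry=(1,1)
step 10 (P CAS): counter=4 r=(3,2) succ=(2,1) retry=(1,1)
step 11 (Q LOAD): counter=4 r=(3,4) succ=(2,1) retry=(1,1)
step 12 (Q CAS): counter=5 r=(3,4) succ=(2,2) retry=(1,1)
step 13 (P LOAD): counter=5 r=(5,4) succ=(2,2) retry=(1,1)
step 14 (P CAS): counter=6 r=(5,4) succ=(3,2) retry=(1,1)

counter=6 r=(5,4) succ=(3,2) retry=(1,1)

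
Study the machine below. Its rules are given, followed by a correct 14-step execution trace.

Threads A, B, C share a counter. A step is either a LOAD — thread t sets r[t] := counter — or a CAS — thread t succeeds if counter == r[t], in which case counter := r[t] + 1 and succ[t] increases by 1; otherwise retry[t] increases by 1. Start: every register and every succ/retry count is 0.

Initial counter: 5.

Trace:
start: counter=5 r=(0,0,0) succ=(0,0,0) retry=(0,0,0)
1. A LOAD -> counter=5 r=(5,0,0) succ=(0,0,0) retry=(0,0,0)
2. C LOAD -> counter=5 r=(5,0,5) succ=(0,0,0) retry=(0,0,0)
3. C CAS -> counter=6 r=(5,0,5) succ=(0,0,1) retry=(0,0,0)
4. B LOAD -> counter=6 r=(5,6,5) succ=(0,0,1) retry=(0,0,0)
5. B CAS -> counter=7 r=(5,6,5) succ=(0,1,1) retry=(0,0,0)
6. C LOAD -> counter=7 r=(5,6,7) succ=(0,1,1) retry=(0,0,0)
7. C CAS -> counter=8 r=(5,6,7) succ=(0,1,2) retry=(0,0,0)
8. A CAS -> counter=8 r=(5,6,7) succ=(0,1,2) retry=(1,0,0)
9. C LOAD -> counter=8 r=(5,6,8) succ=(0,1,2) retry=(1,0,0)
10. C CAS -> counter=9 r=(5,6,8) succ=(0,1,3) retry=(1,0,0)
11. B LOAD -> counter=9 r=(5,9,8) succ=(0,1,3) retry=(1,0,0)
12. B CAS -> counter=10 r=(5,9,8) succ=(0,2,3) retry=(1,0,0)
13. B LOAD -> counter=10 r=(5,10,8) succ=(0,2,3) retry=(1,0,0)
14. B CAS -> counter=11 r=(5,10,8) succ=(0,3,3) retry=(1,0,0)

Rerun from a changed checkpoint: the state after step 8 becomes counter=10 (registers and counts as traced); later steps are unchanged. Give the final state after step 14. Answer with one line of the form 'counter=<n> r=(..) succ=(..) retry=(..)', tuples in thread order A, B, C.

counter=13 r=(5,12,10) succ=(0,3,3) retry=(1,0,0)

state after step 8 := counter=10 r=(5,6,7) succ=(0,1,2) retry=(1,0,0)
9. C LOAD -> counter=10 r=(5,6,10) succ=(0,1,2) retry=(1,0,0)
10. C CAS -> counter=11 r=(5,6,10) succ=(0,1,3) retry=(1,0,0)
11. B LOAD -> counter=11 r=(5,11,10) succ=(0,1,3) retry=(1,0,0)
12. B CAS -> counter=12 r=(5,11,10) succ=(0,2,3) retry=(1,0,0)
13. B LOAD -> counter=12 r=(5,12,10) succ=(0,2,3) retry=(1,0,0)
14. B CAS -> counter=13 r=(5,12,10) succ=(0,3,3) retry=(1,0,0)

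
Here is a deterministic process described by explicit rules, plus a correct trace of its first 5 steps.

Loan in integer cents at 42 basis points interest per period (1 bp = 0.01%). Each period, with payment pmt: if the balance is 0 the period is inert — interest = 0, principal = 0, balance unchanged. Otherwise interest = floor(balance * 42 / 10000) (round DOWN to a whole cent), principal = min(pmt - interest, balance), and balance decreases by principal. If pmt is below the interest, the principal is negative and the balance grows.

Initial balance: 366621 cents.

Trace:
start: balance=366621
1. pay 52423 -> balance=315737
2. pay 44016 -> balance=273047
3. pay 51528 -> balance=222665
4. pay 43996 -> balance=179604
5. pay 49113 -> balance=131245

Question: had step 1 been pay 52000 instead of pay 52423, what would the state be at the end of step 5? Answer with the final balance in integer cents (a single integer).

(re-executing from step 1 with the substitution; state before step 1: balance=366621)
1. pay 52000 -> balance=316160
2. pay 44016 -> balance=273471
3. pay 51528 -> balance=223091
4. pay 43996 -> balance=180031
5. pay 49113 -> balance=131674

131674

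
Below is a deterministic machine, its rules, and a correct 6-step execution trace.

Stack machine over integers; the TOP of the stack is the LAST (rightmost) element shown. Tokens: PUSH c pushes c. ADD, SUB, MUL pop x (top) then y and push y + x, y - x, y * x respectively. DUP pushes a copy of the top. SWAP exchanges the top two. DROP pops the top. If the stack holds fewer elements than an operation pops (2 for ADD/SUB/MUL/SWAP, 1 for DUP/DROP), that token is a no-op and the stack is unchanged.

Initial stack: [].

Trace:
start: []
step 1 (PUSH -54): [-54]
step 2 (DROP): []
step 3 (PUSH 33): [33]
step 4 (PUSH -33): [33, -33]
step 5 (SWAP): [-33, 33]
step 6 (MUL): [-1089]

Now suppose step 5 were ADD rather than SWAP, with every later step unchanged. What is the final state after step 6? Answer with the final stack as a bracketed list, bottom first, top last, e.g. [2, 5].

[0]

(re-executing from step 5 with the substitution; state before step 5: [33, -33])
step 5 (ADD): [0]
step 6 (MUL): [0]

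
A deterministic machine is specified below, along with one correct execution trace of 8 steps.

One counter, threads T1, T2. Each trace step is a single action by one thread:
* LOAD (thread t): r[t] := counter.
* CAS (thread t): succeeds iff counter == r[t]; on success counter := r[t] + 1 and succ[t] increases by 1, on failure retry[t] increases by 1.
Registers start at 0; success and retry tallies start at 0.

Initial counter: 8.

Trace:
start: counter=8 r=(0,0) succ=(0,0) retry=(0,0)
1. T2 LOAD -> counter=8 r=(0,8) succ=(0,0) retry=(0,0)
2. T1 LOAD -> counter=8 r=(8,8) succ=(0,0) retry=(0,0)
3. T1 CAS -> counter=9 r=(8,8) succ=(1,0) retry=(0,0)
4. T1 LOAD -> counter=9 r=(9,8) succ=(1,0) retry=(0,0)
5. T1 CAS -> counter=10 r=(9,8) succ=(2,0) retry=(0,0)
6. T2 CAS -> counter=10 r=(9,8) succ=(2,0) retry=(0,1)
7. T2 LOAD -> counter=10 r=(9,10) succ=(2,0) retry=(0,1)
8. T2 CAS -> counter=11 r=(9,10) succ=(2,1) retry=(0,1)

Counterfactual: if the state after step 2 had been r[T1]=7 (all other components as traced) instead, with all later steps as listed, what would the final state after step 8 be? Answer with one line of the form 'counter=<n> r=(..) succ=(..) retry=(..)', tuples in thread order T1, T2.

counter=10 r=(8,9) succ=(1,1) retry=(1,1)

state after step 2 := counter=8 r=(7,8) succ=(0,0) retry=(0,0)
3. T1 CAS -> counter=8 r=(7,8) succ=(0,0) retry=(1,0)
4. T1 LOAD -> counter=8 r=(8,8) succ=(0,0) retry=(1,0)
5. T1 CAS -> counter=9 r=(8,8) succ=(1,0) retry=(1,0)
6. T2 CAS -> counter=9 r=(8,8) succ=(1,0) retry=(1,1)
7. T2 LOAD -> counter=9 r=(8,9) succ=(1,0) retry=(1,1)
8. T2 CAS -> counter=10 r=(8,9) succ=(1,1) retry=(1,1)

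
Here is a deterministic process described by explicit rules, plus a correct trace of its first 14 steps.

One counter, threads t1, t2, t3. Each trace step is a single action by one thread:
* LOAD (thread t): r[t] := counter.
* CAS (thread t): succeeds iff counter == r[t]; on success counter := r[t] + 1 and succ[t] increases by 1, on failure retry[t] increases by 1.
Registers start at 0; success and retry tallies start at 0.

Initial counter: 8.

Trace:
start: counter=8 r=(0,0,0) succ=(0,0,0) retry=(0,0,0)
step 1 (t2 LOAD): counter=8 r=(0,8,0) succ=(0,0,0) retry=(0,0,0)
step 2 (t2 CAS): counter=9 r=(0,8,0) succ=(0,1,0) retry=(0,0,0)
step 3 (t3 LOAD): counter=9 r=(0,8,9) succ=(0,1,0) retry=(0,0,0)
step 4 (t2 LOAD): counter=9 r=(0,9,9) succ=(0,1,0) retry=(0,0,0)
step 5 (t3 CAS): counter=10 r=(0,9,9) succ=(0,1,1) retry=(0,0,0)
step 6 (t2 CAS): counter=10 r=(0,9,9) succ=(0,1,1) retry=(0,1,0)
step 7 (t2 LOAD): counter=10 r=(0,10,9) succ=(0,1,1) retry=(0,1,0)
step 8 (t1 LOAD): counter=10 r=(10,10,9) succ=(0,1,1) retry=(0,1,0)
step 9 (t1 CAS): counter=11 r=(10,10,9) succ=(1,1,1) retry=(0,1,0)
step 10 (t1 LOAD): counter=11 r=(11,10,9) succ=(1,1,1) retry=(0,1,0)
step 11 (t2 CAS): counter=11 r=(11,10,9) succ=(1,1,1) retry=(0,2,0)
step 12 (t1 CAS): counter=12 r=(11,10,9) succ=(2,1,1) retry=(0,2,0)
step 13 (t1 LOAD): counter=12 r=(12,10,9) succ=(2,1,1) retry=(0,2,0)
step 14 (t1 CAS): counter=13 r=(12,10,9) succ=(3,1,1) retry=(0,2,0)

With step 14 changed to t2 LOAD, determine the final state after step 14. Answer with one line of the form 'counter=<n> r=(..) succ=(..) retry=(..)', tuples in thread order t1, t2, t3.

counter=12 r=(12,12,9) succ=(2,1,1) retry=(0,2,0)

(re-executing from step 14 with the substitution; state before step 14: counter=12 r=(12,10,9) succ=(2,1,1) retry=(0,2,0))
step 14 (t2 LOAD): counter=12 r=(12,12,9) succ=(2,1,1) retry=(0,2,0)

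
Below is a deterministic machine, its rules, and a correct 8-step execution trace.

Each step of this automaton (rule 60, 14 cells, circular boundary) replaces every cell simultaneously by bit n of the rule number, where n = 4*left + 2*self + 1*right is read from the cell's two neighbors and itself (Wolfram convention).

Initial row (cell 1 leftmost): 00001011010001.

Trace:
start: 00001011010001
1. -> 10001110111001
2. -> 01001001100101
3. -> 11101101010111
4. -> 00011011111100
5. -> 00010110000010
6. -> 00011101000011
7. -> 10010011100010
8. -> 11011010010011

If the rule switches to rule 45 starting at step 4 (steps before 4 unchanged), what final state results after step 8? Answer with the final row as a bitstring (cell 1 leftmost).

(re-executing steps 4..8 under rule 45; state before step 4: 11101101010111)
4. -> 00011011111100
5. -> 11010110000001
6. -> 00111100111101
7. -> 00100000100011
8. -> 00101110101010

00101110101010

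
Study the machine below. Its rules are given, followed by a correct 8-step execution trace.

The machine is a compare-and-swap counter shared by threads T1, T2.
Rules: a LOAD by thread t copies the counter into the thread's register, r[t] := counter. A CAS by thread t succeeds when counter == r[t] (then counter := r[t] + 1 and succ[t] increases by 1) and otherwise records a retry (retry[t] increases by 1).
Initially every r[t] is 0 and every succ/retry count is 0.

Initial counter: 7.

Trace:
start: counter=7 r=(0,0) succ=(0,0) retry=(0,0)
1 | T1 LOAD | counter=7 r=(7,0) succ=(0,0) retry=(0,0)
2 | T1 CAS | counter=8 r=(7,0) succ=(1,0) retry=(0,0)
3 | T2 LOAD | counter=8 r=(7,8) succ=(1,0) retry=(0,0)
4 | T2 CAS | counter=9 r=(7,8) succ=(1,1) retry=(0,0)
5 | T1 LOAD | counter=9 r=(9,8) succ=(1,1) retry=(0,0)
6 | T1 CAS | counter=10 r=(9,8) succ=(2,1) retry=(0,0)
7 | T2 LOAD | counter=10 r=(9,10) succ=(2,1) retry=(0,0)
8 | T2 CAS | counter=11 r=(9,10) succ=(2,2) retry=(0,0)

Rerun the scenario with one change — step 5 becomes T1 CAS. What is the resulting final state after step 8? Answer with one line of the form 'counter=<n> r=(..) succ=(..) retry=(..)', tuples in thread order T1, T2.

(re-executing from step 5 with the substitution; state before step 5: counter=9 r=(7,8) succ=(1,1) retry=(0,0))
5 | T1 CAS | counter=9 r=(7,8) succ=(1,1) retry=(1,0)
6 | T1 CAS | counter=9 r=(7,8) succ=(1,1) retry=(2,0)
7 | T2 LOAD | counter=9 r=(7,9) succ=(1,1) retry=(2,0)
8 | T2 CAS | counter=10 r=(7,9) succ=(1,2) retry=(2,0)

counter=10 r=(7,9) succ=(1,2) retry=(2,0)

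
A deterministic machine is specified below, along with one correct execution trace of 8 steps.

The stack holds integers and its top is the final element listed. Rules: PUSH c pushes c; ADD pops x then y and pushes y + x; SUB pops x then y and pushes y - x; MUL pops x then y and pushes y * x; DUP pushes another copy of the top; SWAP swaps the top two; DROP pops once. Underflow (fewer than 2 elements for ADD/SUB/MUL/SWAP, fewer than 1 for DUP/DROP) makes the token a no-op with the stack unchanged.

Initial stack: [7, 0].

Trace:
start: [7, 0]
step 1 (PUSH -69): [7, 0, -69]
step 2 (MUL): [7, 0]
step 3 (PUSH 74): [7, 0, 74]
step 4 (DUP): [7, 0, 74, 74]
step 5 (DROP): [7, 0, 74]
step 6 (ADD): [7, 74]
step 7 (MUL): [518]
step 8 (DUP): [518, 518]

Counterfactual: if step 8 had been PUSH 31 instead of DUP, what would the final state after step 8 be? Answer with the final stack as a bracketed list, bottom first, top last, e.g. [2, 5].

[518, 31]

(re-executing from step 8 with the substitution; state before step 8: [518])
step 8 (PUSH 31): [518, 31]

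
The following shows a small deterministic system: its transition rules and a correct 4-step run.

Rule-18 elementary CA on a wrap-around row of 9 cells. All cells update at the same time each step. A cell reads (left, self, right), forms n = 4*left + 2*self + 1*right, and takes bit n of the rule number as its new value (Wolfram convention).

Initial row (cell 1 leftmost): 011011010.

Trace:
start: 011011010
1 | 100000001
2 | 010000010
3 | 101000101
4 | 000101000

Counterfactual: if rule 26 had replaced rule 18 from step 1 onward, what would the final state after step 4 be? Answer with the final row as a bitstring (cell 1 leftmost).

(re-executing steps 1..4 under rule 26; state before step 1: 011011010)
1 | 110010001
2 | 001101011
3 | 111000010
4 | 100100100

100100100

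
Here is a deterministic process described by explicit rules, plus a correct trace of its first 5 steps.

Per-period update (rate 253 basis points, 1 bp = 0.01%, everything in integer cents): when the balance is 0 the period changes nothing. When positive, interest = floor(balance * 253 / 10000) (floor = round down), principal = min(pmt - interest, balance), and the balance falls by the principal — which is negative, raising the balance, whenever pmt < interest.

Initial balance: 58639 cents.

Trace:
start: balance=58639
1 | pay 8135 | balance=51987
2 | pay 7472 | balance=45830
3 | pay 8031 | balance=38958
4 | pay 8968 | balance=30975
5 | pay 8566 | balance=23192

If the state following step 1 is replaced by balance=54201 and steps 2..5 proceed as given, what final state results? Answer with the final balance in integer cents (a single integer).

25639

state after step 1 := balance=54201
2 | pay 7472 | balance=48100
3 | pay 8031 | balance=41285
4 | pay 8968 | balance=33361
5 | pay 8566 | balance=25639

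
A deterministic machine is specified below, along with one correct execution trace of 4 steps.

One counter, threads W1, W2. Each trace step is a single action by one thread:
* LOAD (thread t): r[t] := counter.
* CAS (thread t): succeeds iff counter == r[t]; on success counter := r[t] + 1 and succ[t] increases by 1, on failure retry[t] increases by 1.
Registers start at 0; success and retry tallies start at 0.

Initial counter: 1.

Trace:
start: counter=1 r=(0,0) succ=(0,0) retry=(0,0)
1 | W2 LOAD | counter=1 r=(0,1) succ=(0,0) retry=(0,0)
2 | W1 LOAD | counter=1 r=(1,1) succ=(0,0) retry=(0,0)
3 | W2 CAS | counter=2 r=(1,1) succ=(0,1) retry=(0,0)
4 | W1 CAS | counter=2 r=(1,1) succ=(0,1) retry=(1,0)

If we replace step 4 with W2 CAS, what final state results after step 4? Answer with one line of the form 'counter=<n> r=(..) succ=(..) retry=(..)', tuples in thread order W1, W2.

counter=2 r=(1,1) succ=(0,1) retry=(0,1)

(re-executing from step 4 with the substitution; state before step 4: counter=2 r=(1,1) succ=(0,1) retry=(0,0))
4 | W2 CAS | counter=2 r=(1,1) succ=(0,1) retry=(0,1)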